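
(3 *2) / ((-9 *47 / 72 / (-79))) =80.68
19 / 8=2.38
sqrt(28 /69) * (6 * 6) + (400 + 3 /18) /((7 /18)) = 24 * sqrt(483) /23 + 1029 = 1051.93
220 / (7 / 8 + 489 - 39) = 1760 / 3607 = 0.49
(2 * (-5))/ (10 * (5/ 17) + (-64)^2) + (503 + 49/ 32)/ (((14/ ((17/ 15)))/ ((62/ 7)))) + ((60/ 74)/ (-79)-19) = 164191651176361/ 479056503072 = 342.74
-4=-4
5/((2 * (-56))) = -5/112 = -0.04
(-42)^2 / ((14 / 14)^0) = 1764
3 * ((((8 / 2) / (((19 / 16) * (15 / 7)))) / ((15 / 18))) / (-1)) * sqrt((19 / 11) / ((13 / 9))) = -8064 * sqrt(2717) / 67925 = -6.19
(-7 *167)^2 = 1366561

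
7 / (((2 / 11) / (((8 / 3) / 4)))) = 77 / 3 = 25.67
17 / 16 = 1.06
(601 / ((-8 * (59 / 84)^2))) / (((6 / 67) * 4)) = -5919249 / 13924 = -425.11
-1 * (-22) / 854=0.03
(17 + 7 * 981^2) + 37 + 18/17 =114521895/17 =6736582.06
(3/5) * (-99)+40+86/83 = -7621/415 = -18.36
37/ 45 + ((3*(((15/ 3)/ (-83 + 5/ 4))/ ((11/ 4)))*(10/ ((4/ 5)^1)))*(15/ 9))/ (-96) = 180577/ 215820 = 0.84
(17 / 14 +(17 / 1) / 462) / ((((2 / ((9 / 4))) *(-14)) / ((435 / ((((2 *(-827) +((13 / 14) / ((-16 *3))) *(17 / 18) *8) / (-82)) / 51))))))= -21292475265 / 192582313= -110.56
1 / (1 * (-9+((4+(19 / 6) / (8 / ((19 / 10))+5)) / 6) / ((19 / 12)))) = -9975 / 85214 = -0.12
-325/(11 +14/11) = -715/27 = -26.48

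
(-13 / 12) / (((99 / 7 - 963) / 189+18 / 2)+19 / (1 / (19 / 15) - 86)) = -1031303 / 3576192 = -0.29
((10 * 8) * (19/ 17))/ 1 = 1520/ 17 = 89.41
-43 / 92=-0.47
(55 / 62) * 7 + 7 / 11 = 4669 / 682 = 6.85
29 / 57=0.51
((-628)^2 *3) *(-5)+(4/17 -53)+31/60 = -6034128493/1020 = -5915812.25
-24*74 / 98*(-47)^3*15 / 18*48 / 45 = 1672468.46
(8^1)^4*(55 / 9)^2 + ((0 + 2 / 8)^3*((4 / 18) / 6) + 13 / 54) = 792986851 / 5184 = 152968.14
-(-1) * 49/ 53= 49/ 53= 0.92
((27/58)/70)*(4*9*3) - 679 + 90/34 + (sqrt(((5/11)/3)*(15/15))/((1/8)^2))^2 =-31334141/569415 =-55.03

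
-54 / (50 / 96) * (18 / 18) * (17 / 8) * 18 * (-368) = 36484992 / 25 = 1459399.68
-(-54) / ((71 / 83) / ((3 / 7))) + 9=36.05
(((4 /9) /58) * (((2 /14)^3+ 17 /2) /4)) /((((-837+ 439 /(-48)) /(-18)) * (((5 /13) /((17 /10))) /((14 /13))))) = 2379864 /1442847875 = 0.00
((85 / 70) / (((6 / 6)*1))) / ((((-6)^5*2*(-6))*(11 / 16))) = 17 / 898128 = 0.00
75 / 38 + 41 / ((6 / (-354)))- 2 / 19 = -91851 / 38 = -2417.13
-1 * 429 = -429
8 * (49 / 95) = 392 / 95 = 4.13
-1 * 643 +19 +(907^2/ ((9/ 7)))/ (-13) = -5831551/ 117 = -49842.32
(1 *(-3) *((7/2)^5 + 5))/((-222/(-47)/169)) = -134768881/2368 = -56912.53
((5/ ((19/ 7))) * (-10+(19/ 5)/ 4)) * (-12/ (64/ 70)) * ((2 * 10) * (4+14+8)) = 8647275/ 76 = 113779.93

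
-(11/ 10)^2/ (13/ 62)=-3751/ 650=-5.77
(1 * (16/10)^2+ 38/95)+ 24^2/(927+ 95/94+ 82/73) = 63401762/17710325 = 3.58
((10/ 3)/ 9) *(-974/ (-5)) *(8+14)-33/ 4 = 170533/ 108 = 1579.01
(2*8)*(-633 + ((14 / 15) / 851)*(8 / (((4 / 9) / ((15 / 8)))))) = -8618424 / 851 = -10127.41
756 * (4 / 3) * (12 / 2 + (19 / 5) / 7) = 32976 / 5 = 6595.20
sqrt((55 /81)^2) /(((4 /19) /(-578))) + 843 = -165439 /162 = -1021.23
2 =2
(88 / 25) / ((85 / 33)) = 2904 / 2125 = 1.37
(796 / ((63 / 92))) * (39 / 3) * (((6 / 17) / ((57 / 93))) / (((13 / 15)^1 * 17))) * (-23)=-522144160 / 38437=-13584.42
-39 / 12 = -13 / 4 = -3.25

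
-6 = -6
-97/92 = -1.05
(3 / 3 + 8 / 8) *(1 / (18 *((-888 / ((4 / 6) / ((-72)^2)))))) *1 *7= -7 / 62145792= -0.00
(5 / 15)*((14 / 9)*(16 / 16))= 14 / 27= 0.52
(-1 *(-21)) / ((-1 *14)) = -1.50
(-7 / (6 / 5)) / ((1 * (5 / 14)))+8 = -25 / 3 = -8.33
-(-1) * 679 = 679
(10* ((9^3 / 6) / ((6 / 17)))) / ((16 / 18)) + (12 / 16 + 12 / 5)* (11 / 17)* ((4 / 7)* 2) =5270193 / 1360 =3875.14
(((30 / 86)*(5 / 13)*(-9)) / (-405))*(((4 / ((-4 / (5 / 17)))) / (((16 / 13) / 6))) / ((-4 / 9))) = 225 / 23392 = 0.01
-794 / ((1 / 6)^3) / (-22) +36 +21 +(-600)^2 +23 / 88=367852.90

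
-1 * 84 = -84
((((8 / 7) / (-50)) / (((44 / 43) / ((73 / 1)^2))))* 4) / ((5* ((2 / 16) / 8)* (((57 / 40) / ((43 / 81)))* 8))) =-2522450176 / 8887725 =-283.81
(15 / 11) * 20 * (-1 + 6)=1500 / 11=136.36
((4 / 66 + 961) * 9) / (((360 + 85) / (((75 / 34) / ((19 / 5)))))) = 7135875 / 632434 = 11.28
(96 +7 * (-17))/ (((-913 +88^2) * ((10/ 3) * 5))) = -1/ 4950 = -0.00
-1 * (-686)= 686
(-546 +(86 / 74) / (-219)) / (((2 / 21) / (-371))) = 11489857757 / 5402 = 2126963.67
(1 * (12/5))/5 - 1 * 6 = -138/25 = -5.52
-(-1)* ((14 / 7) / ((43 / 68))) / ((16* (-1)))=-17 / 86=-0.20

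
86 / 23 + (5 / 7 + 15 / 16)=13887 / 2576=5.39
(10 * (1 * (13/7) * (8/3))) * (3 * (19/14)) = 9880/49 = 201.63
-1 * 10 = -10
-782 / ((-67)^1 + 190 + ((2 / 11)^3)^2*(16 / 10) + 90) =-301165370 / 82030999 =-3.67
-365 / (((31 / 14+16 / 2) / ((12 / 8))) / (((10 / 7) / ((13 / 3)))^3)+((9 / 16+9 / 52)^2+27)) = -159887520000 / 95317113757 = -1.68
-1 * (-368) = 368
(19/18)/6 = 19/108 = 0.18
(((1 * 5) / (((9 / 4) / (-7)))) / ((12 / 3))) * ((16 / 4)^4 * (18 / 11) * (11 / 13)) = -17920 / 13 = -1378.46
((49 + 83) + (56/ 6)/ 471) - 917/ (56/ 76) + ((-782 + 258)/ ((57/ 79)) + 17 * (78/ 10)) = -1706.13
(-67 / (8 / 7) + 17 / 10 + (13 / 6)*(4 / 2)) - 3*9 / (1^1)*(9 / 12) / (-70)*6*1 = -42719 / 840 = -50.86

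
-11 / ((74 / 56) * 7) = -44 / 37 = -1.19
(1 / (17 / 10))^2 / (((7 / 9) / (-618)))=-556200 / 2023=-274.94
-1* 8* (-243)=1944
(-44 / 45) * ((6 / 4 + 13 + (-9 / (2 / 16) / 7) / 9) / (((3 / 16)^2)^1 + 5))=-1053184 / 406035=-2.59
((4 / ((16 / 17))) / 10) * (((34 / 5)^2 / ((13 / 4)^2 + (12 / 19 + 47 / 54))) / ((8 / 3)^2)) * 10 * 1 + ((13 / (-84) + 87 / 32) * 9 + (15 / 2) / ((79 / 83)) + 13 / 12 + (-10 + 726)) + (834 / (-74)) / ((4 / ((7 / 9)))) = 71333675388219 / 95348260000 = 748.14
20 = 20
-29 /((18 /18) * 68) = -29 /68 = -0.43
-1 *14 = -14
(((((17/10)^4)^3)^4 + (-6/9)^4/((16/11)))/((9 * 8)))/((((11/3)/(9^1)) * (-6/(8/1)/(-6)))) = 9333257437048689580764057311056270506606744407093892511619921/297000000000000000000000000000000000000000000000000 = 31425109215.65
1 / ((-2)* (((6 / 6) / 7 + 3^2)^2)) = -49 / 8192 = -0.01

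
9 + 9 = 18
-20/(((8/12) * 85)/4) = -24/17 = -1.41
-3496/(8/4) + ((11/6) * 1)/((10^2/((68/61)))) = -15994013/9150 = -1747.98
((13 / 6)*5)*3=65 / 2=32.50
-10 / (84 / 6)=-5 / 7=-0.71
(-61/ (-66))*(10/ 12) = 0.77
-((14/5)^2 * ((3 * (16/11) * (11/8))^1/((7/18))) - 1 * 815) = 17351/25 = 694.04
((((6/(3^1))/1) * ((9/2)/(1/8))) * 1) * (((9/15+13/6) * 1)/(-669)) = -0.30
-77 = -77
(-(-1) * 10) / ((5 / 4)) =8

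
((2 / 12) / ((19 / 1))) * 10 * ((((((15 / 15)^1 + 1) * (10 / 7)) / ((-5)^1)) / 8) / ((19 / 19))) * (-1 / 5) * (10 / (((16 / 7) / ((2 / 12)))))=5 / 5472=0.00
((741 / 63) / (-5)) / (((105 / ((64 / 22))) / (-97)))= 766688 / 121275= 6.32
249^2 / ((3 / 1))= 20667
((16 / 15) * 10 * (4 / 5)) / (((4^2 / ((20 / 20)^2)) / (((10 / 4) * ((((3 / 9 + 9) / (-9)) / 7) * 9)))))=-16 / 9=-1.78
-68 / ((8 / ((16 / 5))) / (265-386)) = 16456 / 5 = 3291.20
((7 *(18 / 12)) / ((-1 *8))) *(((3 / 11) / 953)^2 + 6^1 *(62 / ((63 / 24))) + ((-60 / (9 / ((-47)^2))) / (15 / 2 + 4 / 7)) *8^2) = 30414140511908851 / 198687066512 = 153075.59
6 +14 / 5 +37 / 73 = 9.31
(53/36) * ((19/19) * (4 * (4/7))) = 212/63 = 3.37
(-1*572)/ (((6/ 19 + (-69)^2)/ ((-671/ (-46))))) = -3646214/ 2080695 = -1.75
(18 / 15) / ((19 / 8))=48 / 95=0.51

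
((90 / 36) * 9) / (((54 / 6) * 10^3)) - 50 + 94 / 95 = -372461 / 7600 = -49.01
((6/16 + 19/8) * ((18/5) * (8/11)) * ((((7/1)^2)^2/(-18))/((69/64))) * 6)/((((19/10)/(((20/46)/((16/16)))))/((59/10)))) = -72529408/10051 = -7216.14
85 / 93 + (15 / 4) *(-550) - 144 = -410239 / 186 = -2205.59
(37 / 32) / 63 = 37 / 2016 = 0.02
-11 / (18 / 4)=-22 / 9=-2.44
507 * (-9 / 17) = -4563 / 17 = -268.41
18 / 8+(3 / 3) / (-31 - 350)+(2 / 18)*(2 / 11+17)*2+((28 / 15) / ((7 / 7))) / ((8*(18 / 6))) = 1544803 / 251460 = 6.14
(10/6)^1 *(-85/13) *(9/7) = -1275/91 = -14.01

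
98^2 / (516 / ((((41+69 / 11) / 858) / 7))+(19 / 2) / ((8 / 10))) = 384160 / 2622787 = 0.15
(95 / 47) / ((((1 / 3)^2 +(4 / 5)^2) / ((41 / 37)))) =2.98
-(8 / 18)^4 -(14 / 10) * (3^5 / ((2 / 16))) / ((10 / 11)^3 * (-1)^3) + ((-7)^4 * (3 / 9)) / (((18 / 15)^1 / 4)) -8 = 25760898641 / 4100625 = 6282.19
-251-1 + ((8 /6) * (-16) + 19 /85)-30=-77293 /255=-303.11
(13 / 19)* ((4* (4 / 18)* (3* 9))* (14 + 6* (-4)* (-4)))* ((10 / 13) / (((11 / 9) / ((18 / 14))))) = 194400 / 133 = 1461.65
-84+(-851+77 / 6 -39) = -5767 / 6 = -961.17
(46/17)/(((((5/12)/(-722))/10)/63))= -50216544/17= -2953914.35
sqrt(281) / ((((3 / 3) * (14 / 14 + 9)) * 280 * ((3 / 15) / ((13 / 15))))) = 13 * sqrt(281) / 8400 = 0.03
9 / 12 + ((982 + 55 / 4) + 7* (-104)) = 537 / 2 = 268.50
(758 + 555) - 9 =1304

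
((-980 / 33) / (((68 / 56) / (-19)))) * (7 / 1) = 1824760 / 561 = 3252.69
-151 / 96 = -1.57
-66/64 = -1.03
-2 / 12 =-1 / 6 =-0.17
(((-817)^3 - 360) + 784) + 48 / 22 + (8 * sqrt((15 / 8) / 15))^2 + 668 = -5998711519 / 11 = -545337410.82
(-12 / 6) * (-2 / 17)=4 / 17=0.24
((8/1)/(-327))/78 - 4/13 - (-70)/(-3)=-301498/12753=-23.64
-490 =-490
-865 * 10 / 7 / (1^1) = -8650 / 7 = -1235.71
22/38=11/19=0.58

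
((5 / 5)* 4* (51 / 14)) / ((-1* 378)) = -17 / 441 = -0.04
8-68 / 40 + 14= 203 / 10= 20.30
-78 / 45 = -26 / 15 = -1.73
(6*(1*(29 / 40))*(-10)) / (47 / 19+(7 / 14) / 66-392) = 0.11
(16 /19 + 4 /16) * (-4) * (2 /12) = -83 /114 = -0.73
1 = 1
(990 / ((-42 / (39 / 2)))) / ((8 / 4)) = -229.82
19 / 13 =1.46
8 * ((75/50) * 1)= 12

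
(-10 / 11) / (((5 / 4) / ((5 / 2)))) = -20 / 11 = -1.82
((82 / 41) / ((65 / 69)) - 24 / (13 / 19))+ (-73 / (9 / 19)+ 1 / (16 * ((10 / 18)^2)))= -8745163 / 46800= -186.86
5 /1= 5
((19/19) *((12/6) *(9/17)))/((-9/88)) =-176/17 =-10.35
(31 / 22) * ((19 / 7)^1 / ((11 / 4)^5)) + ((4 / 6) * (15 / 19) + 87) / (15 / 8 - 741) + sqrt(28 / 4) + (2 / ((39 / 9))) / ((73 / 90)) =8601592647364 / 18111690293697 + sqrt(7) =3.12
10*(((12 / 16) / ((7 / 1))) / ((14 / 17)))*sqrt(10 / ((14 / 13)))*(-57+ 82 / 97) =-1388985*sqrt(455) / 133084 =-222.63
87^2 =7569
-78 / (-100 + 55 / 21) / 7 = 234 / 2045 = 0.11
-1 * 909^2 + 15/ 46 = -826280.67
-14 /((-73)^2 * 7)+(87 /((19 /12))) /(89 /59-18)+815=79963254687 /98517223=811.67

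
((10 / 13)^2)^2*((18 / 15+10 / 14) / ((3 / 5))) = 670000 / 599781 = 1.12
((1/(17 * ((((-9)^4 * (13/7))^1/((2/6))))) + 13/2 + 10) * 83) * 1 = 11914495039/8699886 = 1369.50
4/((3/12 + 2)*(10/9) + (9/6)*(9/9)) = 1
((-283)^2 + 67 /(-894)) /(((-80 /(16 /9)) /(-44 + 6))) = 1360390481 /20115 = 67630.65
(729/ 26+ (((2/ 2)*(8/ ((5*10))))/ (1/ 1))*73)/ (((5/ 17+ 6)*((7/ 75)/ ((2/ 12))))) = 438889/ 38948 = 11.27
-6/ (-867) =2/ 289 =0.01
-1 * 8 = -8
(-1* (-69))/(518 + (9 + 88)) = 23/205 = 0.11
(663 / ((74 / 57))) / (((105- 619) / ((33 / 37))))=-1247103 / 1407332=-0.89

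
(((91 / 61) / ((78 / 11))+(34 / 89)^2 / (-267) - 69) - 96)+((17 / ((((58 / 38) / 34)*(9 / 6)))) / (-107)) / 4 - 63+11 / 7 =-1271131346849135 / 5604423183534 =-226.81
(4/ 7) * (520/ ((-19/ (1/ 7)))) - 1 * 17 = -17907/ 931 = -19.23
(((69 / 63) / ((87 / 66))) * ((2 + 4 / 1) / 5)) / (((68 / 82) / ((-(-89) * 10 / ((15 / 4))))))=14771152 / 51765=285.35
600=600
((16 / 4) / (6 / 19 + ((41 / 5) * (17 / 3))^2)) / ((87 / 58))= 11400 / 9231721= 0.00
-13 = -13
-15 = -15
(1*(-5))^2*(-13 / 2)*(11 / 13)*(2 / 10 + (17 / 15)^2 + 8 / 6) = -387.44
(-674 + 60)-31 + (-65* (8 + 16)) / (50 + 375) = -55137 / 85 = -648.67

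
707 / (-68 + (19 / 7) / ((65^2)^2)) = -88342743125 / 8496897481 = -10.40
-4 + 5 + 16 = 17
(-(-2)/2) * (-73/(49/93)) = -6789/49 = -138.55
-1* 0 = 0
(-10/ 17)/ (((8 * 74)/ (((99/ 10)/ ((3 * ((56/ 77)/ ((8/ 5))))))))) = -0.01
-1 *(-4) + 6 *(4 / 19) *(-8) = -116 / 19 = -6.11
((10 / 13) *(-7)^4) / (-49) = -490 / 13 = -37.69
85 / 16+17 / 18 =901 / 144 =6.26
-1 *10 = -10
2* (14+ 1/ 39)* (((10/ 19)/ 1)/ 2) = 7.38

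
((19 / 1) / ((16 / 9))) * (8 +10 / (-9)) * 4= 589 / 2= 294.50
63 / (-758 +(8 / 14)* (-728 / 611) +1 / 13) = -38493 / 463507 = -0.08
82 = 82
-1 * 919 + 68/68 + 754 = -164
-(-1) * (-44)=-44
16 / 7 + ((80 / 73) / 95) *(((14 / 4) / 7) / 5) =111016 / 48545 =2.29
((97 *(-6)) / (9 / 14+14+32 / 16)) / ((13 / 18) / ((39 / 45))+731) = -0.05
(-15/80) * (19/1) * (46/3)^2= -837.58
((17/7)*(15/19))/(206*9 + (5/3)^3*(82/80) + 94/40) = 0.00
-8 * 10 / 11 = -80 / 11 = -7.27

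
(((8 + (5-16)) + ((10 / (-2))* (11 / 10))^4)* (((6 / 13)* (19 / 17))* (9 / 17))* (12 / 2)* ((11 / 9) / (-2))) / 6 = -9149811 / 60112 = -152.21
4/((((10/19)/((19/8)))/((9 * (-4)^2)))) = 12996/5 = 2599.20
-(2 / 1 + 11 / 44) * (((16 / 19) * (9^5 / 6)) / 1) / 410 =-177147 / 3895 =-45.48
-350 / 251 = -1.39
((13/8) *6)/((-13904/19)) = -741/55616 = -0.01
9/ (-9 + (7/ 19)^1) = -171/ 164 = -1.04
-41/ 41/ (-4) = 1/ 4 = 0.25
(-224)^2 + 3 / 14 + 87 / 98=2458678 / 49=50177.10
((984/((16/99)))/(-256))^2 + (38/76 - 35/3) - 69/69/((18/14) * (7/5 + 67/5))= 48397646573/87293952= 554.42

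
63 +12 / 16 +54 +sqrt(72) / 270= sqrt(2) / 45 +471 / 4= 117.78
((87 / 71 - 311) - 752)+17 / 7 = -526495 / 497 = -1059.35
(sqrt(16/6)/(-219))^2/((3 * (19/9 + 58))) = 8/25946901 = 0.00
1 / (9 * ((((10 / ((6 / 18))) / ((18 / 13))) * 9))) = 1 / 1755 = 0.00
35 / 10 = 7 / 2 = 3.50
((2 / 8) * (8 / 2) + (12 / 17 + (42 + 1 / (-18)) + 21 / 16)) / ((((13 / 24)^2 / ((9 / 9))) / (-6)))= -2641656 / 2873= -919.48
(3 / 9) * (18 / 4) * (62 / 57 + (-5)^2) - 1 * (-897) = 35573 / 38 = 936.13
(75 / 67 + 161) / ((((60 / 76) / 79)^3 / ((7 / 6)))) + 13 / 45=128564161060492 / 678375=189517834.62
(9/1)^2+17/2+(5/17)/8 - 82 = 1025/136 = 7.54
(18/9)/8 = 1/4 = 0.25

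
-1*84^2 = -7056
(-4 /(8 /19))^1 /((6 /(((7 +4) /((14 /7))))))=-209 /24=-8.71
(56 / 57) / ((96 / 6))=7 / 114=0.06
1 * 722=722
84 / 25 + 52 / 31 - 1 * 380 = -290596 / 775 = -374.96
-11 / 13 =-0.85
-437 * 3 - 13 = -1324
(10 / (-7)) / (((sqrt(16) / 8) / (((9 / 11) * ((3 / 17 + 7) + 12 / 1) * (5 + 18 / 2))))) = -627.59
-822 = -822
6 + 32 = 38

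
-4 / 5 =-0.80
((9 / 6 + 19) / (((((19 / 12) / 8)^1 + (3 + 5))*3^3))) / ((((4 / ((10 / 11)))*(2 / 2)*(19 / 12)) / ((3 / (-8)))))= -0.00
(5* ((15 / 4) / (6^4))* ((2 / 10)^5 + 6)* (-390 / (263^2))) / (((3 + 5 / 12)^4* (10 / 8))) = -70203744 / 24431882826125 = -0.00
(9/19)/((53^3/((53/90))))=1/533710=0.00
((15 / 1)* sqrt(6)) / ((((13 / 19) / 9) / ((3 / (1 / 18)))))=138510* sqrt(6) / 13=26098.37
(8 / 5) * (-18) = -144 / 5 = -28.80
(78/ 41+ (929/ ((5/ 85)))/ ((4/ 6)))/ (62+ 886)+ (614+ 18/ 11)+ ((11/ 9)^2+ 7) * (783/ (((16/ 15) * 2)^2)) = 4792996457/ 2280256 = 2101.96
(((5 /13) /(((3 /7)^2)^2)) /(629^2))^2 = 144120025 /173563869603060729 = 0.00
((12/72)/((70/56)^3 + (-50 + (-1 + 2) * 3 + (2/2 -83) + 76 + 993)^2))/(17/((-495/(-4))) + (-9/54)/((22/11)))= 1408/403393745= 0.00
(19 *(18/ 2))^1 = 171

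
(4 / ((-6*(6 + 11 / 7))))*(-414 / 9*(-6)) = -1288 / 53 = -24.30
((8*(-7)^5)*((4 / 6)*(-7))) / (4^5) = 117649 / 192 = 612.76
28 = 28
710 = 710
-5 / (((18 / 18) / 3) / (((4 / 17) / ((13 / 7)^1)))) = -420 / 221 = -1.90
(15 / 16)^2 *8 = 225 / 32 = 7.03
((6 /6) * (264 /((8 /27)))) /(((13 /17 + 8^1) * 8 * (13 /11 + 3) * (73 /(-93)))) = -15495381 /4002736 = -3.87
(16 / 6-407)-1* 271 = -2026 / 3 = -675.33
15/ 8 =1.88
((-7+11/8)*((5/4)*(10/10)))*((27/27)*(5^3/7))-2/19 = -534823/4256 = -125.66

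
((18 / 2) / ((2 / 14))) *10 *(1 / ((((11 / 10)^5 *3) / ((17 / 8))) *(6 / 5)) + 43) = 4400059090 / 161051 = 27320.91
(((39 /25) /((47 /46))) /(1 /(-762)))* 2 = -2734056 /1175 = -2326.86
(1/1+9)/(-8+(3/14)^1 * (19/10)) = -1.32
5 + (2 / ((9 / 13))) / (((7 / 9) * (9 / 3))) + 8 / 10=739 / 105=7.04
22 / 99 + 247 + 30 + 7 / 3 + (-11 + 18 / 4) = 4915 / 18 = 273.06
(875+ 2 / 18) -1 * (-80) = 8596 / 9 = 955.11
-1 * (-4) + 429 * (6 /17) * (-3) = -7654 /17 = -450.24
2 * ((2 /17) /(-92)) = -1 /391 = -0.00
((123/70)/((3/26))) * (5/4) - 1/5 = 2637/140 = 18.84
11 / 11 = 1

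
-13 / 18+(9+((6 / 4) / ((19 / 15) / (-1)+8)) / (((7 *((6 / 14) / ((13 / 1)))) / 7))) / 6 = 1.90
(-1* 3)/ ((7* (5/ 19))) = -57/ 35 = -1.63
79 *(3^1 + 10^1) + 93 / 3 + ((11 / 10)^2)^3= 1059771561 / 1000000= 1059.77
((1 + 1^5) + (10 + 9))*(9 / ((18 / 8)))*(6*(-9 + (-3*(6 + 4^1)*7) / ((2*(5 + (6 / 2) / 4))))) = -316008 / 23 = -13739.48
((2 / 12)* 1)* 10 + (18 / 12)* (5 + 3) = 41 / 3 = 13.67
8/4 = 2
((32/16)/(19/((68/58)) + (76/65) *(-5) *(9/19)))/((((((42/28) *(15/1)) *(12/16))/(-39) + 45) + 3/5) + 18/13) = 459680/143765373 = 0.00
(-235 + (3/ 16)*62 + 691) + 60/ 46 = 86283/ 184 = 468.93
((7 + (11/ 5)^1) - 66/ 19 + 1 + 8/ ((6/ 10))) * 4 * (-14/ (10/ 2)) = -320152/ 1425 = -224.67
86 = 86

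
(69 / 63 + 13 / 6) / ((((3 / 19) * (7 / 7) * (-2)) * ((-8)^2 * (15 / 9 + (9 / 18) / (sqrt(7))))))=-13015 / 132672 + 2603 * sqrt(7) / 619136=-0.09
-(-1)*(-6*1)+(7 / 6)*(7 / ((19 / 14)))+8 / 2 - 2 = 115 / 57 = 2.02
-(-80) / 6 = 40 / 3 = 13.33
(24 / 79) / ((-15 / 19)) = -152 / 395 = -0.38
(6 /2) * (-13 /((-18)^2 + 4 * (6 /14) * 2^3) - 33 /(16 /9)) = -175891 /3152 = -55.80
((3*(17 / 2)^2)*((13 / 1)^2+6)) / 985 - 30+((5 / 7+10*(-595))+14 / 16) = -65528997 / 11032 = -5939.90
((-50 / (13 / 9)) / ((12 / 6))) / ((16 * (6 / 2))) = -75 / 208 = -0.36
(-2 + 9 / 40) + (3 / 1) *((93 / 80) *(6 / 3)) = 26 / 5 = 5.20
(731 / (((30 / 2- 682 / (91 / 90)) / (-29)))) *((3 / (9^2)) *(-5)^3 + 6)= 71377033 / 1620405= 44.05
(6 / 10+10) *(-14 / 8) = -371 / 20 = -18.55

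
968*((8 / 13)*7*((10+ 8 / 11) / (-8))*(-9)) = 654192 / 13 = 50322.46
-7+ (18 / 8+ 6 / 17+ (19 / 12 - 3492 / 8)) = -22405 / 51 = -439.31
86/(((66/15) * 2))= 215/22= 9.77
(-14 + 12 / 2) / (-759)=8 / 759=0.01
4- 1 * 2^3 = -4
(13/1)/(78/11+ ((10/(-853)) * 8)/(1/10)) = 121979/57734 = 2.11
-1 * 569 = -569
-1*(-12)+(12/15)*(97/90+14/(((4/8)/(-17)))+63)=-317.54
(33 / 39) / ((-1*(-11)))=1 / 13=0.08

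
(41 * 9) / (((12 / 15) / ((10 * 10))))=46125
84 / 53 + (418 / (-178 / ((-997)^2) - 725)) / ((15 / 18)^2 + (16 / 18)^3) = 6753543706860 / 5761757104441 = 1.17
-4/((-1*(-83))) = -4/83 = -0.05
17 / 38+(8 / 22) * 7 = 1251 / 418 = 2.99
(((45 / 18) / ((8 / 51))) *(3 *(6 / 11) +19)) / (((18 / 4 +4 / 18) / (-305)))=-1869345 / 88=-21242.56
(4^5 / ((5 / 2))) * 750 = 307200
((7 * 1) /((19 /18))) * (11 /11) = 126 /19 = 6.63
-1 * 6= -6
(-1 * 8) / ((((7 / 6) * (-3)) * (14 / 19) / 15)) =46.53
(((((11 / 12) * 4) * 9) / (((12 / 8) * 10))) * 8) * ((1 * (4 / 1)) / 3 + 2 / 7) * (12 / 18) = 19.00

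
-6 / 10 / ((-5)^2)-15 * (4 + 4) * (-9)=134997 / 125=1079.98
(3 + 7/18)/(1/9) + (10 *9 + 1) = 243/2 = 121.50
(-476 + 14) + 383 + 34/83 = -6523/83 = -78.59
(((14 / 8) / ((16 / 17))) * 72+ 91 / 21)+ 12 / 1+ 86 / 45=54763 / 360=152.12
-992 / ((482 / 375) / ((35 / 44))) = -1627500 / 2651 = -613.92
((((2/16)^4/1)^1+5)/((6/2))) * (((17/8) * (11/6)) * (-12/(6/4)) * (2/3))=-1276649/36864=-34.63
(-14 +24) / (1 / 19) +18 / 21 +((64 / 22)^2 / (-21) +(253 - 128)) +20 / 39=10437337 / 33033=315.97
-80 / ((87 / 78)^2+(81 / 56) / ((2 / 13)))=-302848 / 40301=-7.51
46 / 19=2.42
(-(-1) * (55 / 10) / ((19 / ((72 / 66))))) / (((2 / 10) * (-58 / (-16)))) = 240 / 551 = 0.44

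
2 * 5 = 10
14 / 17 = 0.82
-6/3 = -2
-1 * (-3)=3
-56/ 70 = -4/ 5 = -0.80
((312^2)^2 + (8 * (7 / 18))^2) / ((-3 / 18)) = -56855126074.07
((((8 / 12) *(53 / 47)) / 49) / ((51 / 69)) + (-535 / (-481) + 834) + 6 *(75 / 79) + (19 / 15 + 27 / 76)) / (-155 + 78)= -1428777520740701 / 130590204965220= -10.94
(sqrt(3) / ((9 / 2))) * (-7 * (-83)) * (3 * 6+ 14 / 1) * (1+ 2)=37184 * sqrt(3) / 3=21468.19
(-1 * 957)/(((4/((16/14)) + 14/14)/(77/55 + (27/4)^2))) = -1198483/120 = -9987.36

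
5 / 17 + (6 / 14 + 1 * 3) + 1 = 562 / 119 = 4.72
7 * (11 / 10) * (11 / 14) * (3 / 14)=1.30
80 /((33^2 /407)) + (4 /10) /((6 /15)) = 3059 /99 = 30.90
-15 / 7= -2.14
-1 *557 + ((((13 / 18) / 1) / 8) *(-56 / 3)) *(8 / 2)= -15221 / 27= -563.74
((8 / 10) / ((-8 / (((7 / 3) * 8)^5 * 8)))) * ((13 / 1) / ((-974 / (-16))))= -229104418816 / 591705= -387193.65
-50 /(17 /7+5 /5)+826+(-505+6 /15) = 18409 /60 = 306.82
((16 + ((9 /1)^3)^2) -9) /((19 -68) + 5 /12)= -6377376 /583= -10938.90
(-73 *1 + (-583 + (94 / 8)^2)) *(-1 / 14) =8287 / 224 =37.00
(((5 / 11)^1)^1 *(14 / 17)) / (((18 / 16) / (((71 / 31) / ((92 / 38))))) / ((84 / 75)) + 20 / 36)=0.23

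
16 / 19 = 0.84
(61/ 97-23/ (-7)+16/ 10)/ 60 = 9361/ 101850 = 0.09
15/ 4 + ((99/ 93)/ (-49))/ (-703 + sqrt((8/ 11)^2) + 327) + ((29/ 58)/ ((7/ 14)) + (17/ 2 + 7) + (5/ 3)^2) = 433183433/ 18811296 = 23.03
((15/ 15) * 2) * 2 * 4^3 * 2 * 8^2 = 32768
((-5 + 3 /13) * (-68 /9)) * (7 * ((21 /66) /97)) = 0.83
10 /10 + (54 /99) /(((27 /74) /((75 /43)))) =5119 /1419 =3.61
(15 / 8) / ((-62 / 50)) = -375 / 248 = -1.51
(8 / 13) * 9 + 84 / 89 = 6.48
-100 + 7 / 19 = -1893 / 19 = -99.63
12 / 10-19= -89 / 5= -17.80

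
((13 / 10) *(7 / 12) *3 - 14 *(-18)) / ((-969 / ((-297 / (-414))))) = -111881 / 594320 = -0.19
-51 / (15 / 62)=-1054 / 5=-210.80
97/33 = 2.94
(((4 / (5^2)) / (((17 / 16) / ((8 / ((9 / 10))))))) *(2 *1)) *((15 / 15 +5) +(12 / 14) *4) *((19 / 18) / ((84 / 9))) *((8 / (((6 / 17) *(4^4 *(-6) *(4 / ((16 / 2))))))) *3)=-1672 / 6615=-0.25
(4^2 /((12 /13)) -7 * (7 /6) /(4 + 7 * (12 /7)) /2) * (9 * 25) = 245925 /64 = 3842.58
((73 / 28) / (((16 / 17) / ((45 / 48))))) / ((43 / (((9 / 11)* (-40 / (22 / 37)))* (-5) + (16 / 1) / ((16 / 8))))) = 159474705 / 9323776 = 17.10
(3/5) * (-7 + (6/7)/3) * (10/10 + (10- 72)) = 8601/35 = 245.74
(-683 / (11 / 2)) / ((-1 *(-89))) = -1366 / 979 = -1.40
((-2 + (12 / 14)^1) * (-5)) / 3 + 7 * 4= 628 / 21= 29.90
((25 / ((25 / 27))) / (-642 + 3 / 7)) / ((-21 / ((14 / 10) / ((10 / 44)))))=154 / 12475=0.01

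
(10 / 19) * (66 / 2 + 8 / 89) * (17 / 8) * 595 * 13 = 101908625 / 356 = 286260.18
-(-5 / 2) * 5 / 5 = 5 / 2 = 2.50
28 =28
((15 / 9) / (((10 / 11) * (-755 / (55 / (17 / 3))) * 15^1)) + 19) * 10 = 1463069 / 7701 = 189.98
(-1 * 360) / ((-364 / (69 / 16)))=3105 / 728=4.27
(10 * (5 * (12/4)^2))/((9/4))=200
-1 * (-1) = 1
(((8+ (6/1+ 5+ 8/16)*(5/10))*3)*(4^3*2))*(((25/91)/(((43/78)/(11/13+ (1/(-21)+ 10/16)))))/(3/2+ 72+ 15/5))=68398000/1396941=48.96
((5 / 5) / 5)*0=0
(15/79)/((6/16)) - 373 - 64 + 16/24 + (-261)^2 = 16041386/237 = 67685.17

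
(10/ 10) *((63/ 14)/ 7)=9/ 14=0.64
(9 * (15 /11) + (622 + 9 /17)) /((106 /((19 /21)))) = 1127726 /208131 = 5.42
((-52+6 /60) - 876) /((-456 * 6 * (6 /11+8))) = 11341 /285760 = 0.04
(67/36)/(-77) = -67/2772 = -0.02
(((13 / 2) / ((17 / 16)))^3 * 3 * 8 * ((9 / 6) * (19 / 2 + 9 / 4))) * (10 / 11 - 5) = -21411786240 / 54043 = -396199.07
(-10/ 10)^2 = 1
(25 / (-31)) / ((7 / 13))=-325 / 217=-1.50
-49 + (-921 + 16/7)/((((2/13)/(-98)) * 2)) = 585123/2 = 292561.50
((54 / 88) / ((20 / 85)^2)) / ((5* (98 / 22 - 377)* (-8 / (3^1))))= 7803 / 3496960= 0.00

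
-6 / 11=-0.55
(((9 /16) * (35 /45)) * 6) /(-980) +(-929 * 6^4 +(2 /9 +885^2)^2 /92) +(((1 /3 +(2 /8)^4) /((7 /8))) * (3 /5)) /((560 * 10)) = 11128277340978861731 /1669248000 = 6666641110.83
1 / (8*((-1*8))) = -0.02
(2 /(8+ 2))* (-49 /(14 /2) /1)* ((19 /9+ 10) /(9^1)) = -763 /405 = -1.88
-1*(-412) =412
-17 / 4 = -4.25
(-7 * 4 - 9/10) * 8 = -231.20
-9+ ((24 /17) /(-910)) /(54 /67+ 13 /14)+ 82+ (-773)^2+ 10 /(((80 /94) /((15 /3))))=4297981651473 /7191340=597660.75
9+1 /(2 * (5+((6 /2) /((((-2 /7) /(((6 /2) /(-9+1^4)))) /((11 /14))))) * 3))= 4129 /457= 9.04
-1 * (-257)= 257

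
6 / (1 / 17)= 102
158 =158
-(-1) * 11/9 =11/9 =1.22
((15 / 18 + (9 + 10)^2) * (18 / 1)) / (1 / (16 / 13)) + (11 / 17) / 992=8016.00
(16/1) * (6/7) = 96/7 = 13.71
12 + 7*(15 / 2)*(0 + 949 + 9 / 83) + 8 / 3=12410872 / 249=49842.86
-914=-914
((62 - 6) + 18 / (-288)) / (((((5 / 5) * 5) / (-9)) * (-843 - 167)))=1611 / 16160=0.10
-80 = -80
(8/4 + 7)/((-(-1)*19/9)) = 4.26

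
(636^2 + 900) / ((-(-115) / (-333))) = -1173885.81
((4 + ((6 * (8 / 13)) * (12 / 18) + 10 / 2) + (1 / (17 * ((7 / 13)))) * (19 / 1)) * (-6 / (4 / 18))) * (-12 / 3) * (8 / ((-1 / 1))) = -18093888 / 1547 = -11696.11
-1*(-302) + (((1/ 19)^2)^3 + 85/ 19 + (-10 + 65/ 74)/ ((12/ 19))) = 4066702904213/ 13925580776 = 292.03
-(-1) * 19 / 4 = 19 / 4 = 4.75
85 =85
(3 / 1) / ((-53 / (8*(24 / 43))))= -576 / 2279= -0.25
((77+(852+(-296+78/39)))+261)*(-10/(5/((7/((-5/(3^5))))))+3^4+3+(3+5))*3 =10381056/5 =2076211.20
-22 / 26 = -11 / 13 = -0.85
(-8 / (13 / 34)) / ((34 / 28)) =-224 / 13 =-17.23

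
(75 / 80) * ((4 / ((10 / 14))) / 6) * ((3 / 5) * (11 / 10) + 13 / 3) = 5243 / 1200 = 4.37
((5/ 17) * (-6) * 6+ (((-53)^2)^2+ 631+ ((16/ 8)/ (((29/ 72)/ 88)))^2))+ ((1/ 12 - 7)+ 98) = 1386602784365/ 171564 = 8082131.36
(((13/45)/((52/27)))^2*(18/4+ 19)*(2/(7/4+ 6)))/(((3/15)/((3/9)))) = 141/620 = 0.23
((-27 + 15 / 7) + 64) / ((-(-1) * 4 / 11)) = 1507 / 14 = 107.64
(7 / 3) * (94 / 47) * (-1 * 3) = -14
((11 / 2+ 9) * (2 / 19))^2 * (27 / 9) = 2523 / 361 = 6.99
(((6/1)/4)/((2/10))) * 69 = 1035/2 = 517.50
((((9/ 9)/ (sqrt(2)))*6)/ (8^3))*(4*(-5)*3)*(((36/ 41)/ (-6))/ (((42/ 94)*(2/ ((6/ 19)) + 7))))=1269*sqrt(2)/ 146944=0.01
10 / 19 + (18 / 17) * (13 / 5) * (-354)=-1573034 / 1615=-974.01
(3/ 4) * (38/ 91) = 57/ 182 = 0.31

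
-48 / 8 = -6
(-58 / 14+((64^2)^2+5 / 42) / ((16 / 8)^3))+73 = 704666213 / 336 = 2097220.87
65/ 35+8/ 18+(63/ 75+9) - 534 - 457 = -1541702/ 1575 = -978.86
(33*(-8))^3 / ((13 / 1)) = -18399744 / 13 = -1415364.92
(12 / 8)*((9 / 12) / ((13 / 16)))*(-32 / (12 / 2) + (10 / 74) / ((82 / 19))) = -144777 / 19721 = -7.34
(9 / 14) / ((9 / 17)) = 17 / 14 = 1.21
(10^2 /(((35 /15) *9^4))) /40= 5 /30618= 0.00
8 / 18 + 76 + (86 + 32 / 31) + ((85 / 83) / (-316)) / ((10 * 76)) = 181831375417 / 1112277024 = 163.48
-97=-97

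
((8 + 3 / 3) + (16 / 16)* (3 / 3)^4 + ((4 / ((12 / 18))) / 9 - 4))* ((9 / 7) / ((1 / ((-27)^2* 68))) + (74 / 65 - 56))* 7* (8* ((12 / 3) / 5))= 3708756224 / 195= 19019262.69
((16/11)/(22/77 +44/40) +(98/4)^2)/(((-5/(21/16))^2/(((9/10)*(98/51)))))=166368576969/2321792000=71.66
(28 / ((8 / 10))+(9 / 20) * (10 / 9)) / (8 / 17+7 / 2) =1207 / 135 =8.94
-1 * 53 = -53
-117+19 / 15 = -115.73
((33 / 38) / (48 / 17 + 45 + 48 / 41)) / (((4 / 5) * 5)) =7667 / 1730216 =0.00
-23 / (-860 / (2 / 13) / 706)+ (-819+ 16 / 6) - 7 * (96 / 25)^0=-6879293 / 8385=-820.43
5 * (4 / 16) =5 / 4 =1.25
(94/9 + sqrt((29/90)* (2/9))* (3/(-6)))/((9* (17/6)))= 188/459 - sqrt(145)/2295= 0.40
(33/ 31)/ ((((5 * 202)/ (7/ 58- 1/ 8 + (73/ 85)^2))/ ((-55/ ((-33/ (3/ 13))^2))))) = -3687309/ 1773885583600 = -0.00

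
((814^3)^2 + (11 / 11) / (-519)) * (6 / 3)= 301956082872506755966 / 519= 581803627885369472.00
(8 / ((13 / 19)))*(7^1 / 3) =1064 / 39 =27.28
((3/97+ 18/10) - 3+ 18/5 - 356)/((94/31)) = -5315911/45590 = -116.60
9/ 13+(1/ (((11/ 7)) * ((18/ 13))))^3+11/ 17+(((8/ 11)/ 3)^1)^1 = 2880083255/ 1715488632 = 1.68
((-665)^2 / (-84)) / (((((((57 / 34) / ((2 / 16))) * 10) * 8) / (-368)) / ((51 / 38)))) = 232645 / 96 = 2423.39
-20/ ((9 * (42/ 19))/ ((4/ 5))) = -152/ 189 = -0.80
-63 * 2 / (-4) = 63 / 2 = 31.50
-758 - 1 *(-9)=-749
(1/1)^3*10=10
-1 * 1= -1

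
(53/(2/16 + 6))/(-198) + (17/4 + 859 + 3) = 16807867/19404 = 866.21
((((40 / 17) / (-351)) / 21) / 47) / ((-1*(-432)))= -5 / 318029166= -0.00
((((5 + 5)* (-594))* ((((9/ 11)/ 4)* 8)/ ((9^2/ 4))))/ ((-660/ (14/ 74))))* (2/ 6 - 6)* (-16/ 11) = 15232/ 13431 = 1.13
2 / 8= 1 / 4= 0.25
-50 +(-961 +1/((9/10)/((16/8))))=-9079/9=-1008.78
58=58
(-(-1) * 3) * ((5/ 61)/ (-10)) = -3/ 122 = -0.02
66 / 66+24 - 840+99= -716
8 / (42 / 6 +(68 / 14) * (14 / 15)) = 120 / 173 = 0.69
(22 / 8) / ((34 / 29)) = 319 / 136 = 2.35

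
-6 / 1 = -6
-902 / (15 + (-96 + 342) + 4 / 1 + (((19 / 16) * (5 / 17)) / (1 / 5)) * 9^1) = -245344 / 76355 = -3.21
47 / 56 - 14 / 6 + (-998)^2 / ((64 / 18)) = 23530469 / 84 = 280124.63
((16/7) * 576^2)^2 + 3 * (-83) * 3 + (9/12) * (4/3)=28179280392502/49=575087354949.02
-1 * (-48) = 48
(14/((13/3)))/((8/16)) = 84/13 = 6.46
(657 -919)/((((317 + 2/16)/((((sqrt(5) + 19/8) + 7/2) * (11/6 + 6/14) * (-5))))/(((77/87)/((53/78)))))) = 142370800 * sqrt(5)/11698107 + 836428450/11698107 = 98.72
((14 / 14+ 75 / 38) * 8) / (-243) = -452 / 4617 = -0.10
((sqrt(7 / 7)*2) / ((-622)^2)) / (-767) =-1 / 148370014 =-0.00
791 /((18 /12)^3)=6328 /27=234.37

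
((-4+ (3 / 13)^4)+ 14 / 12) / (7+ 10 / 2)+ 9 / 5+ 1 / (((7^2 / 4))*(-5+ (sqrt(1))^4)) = 777749417 / 503816040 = 1.54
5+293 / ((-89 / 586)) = -171253 / 89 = -1924.19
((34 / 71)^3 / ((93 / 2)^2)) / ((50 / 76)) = 5974208 / 77389305975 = 0.00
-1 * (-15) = 15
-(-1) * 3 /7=3 /7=0.43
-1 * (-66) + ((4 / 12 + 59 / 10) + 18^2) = 11887 / 30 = 396.23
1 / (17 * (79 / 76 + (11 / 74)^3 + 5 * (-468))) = -7699256 / 306139919809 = -0.00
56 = 56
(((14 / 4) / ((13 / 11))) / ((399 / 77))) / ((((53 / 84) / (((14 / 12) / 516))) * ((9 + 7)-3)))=41503 / 263443284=0.00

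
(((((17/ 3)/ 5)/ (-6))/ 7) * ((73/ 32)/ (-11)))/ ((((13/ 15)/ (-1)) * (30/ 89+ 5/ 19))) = -2098531/ 195074880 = -0.01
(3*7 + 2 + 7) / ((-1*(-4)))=7.50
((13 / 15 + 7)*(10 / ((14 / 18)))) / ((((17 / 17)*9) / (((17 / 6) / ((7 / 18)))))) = 4012 / 49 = 81.88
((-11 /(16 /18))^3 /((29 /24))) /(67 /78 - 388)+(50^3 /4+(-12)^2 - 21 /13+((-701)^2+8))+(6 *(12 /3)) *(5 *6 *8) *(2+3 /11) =2147477427428537 /4007262688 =535896.34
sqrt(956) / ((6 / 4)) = 4 * sqrt(239) / 3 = 20.61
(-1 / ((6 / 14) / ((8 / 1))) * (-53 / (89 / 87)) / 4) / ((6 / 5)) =53795 / 267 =201.48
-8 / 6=-4 / 3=-1.33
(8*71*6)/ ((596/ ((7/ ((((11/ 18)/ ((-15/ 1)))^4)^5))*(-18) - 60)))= -455077562316100987966653599333766179740952467670355120/ 100239749244951441370949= -4539891268124066014693215000000.00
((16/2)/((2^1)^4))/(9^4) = 1/13122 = 0.00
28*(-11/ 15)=-308/ 15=-20.53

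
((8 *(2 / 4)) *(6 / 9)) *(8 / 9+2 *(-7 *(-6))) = 6112 / 27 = 226.37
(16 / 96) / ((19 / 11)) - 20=-2269 / 114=-19.90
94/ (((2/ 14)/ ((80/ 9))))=52640/ 9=5848.89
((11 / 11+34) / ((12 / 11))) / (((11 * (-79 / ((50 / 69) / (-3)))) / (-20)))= -8750 / 49059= -0.18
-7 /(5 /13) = -91 /5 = -18.20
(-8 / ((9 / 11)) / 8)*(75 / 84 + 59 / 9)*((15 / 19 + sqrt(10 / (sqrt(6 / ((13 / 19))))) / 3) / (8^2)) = -103235 / 919296 - 20647*26^(1 / 4)*sqrt(5)*57^(3 / 4) / 24820992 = -0.20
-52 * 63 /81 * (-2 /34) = 364 /153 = 2.38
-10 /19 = -0.53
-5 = -5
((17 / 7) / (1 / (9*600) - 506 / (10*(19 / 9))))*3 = -5232600 / 17213987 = -0.30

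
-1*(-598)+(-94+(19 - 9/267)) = 46544/89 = 522.97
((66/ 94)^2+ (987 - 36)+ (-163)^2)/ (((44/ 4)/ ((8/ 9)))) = 2223.88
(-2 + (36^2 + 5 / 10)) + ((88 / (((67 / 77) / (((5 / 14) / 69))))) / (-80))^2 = 442659550489 / 341954064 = 1294.50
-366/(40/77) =-14091/20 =-704.55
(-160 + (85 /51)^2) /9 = -1415 /81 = -17.47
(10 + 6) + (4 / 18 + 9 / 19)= 2855 / 171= 16.70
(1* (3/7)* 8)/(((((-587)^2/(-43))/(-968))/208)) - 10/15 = 618537058/7235949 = 85.48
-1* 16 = -16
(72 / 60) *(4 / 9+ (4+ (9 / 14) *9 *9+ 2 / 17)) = 121309 / 1785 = 67.96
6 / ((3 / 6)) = 12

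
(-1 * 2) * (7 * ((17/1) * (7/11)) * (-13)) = 21658/11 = 1968.91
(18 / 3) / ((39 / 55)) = 110 / 13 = 8.46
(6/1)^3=216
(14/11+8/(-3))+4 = 86/33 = 2.61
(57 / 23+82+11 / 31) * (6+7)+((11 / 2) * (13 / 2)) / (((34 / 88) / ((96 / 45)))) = 236400658 / 181815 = 1300.23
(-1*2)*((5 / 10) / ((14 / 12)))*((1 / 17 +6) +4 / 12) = -652 / 119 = -5.48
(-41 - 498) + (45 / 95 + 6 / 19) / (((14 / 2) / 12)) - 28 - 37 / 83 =-6249094 / 11039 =-566.09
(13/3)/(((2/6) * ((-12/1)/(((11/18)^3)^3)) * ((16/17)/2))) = -521106439711/19042491875328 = -0.03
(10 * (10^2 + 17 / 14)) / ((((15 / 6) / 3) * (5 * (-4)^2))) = 4251 / 280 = 15.18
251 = 251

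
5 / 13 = 0.38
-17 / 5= -3.40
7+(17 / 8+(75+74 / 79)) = 53759 / 632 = 85.06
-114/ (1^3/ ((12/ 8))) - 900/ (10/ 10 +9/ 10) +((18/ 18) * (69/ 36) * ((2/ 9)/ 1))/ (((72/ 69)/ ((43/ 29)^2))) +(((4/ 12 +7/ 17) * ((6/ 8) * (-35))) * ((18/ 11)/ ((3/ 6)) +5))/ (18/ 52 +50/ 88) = -151118176990375/ 184121798544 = -820.75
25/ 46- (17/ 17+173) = -7979/ 46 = -173.46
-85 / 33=-2.58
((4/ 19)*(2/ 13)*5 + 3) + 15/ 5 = 1522/ 247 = 6.16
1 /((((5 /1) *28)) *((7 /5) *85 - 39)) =1 /11200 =0.00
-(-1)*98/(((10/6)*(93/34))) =3332/155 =21.50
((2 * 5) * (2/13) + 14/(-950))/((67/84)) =790356/413725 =1.91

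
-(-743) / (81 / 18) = 1486 / 9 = 165.11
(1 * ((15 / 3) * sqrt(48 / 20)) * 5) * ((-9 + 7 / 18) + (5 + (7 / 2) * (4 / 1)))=402.36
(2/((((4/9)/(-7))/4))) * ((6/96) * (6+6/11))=-567/11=-51.55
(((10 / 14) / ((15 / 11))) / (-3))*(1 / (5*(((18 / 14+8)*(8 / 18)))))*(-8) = 0.07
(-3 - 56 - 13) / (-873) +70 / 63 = 1.19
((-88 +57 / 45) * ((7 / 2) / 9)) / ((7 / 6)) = -1301 / 45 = -28.91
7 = 7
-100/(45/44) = -880/9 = -97.78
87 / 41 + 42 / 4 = 12.62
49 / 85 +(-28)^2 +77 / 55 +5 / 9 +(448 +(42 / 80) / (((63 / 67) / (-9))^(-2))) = 1234.54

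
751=751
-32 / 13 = -2.46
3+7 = 10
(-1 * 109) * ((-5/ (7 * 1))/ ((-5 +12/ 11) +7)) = 25.19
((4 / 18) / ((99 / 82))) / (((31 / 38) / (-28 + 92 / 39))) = -6232000 / 1077219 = -5.79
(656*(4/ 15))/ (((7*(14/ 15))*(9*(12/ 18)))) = 656/ 147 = 4.46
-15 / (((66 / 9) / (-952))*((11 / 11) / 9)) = 192780 / 11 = 17525.45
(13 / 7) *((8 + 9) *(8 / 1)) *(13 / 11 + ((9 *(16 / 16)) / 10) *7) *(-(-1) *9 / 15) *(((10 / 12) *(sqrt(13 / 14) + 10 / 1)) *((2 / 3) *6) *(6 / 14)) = 2182596 *sqrt(182) / 18865 + 8730384 / 539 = 17758.19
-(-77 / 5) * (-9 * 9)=-6237 / 5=-1247.40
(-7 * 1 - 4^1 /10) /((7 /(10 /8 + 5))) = -185 /28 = -6.61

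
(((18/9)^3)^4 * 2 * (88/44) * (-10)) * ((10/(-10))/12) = 40960/3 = 13653.33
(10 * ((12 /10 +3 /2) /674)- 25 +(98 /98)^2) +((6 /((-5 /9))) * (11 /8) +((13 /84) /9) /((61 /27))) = -27918082 /719495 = -38.80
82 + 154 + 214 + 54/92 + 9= 459.59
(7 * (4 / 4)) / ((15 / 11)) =77 / 15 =5.13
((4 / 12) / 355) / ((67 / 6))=2 / 23785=0.00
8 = 8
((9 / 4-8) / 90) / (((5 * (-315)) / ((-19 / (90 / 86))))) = -18791 / 25515000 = -0.00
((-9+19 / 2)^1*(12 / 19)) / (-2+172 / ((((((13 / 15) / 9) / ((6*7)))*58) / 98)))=1131 / 453967057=0.00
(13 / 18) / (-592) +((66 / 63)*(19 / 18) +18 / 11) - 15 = -30176059 / 2461536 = -12.26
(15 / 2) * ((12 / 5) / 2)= 9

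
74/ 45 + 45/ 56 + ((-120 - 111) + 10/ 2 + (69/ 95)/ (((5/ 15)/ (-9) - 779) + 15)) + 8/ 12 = -31449778439/ 141102360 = -222.89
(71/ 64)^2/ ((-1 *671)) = -5041/ 2748416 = -0.00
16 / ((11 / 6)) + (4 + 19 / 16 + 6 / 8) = 14.66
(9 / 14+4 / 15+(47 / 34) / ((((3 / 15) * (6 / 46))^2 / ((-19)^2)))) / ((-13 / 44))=-172779417052 / 69615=-2481927.99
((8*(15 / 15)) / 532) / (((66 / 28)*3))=4 / 1881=0.00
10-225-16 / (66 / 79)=-7727 / 33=-234.15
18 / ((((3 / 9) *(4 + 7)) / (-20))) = -1080 / 11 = -98.18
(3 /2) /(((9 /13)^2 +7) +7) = 507 /4894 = 0.10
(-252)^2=63504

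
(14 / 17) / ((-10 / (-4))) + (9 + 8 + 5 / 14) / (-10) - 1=-5727 / 2380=-2.41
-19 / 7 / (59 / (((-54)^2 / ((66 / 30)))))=-277020 / 4543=-60.98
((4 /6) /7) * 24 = 16 /7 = 2.29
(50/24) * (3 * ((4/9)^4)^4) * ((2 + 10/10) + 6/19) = 187904819200/3911931509798331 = 0.00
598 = 598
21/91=3/13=0.23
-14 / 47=-0.30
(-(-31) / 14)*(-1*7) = -31 / 2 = -15.50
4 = 4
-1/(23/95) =-95/23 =-4.13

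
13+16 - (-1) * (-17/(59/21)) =1354/59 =22.95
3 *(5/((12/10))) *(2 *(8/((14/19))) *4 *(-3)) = -22800/7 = -3257.14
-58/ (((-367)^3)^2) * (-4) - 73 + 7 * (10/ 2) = -92849588243140990/ 2443410216924769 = -38.00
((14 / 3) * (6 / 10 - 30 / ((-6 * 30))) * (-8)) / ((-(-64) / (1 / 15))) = -161 / 5400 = -0.03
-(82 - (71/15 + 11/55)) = -1156/15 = -77.07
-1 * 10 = -10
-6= -6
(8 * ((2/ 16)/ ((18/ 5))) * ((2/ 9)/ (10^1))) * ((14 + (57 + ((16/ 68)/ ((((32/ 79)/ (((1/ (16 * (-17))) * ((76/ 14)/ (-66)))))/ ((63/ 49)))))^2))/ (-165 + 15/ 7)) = -28226140840732433/ 10488538605073858560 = -0.00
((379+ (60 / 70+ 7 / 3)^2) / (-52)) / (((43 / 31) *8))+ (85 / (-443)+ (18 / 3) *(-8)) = -42692714879 / 873663336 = -48.87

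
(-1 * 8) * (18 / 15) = -48 / 5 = -9.60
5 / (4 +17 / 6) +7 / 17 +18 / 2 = 10.14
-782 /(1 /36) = -28152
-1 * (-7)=7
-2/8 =-1/4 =-0.25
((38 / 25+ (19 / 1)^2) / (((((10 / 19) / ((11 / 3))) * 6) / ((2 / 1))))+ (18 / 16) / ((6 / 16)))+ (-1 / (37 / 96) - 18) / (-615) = 320422821 / 379250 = 844.89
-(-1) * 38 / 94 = 19 / 47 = 0.40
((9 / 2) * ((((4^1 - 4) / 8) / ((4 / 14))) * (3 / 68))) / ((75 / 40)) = 0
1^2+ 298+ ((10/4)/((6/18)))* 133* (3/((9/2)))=964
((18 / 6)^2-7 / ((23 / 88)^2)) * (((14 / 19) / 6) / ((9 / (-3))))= 346129 / 90459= 3.83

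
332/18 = 166/9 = 18.44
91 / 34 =2.68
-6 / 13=-0.46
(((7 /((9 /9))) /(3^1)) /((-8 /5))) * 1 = -1.46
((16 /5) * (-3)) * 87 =-4176 /5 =-835.20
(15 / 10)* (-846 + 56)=-1185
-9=-9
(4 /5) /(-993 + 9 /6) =-8 /9915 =-0.00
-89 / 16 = -5.56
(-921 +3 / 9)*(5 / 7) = -13810 / 21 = -657.62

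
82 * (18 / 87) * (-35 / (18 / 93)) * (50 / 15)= -889700 / 87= -10226.44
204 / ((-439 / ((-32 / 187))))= 384 / 4829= 0.08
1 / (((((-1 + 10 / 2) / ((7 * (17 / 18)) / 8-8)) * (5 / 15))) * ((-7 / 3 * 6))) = 1033 / 2688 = 0.38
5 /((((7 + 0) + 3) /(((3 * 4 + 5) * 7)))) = 119 /2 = 59.50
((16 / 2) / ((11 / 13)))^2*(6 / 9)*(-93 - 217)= -6705920 / 363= -18473.61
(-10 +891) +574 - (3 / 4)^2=23271 / 16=1454.44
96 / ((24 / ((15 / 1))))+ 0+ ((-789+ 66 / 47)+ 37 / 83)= -2836612 / 3901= -727.15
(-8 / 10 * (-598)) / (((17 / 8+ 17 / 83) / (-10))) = -244352 / 119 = -2053.38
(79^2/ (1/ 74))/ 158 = 2923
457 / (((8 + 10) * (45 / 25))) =2285 / 162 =14.10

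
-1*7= -7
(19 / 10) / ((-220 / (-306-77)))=7277 / 2200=3.31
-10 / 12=-0.83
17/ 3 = 5.67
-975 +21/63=-2924/3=-974.67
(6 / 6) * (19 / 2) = 19 / 2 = 9.50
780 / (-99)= -7.88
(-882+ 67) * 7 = -5705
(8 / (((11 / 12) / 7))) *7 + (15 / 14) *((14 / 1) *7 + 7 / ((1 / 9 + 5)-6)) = 92259 / 176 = 524.20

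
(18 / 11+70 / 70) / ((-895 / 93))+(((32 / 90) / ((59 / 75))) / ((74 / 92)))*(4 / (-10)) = -32154493 / 64474905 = -0.50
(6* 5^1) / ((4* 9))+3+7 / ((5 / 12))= 619 / 30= 20.63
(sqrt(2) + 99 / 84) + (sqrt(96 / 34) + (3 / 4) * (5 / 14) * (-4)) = 3 / 28 + sqrt(2) + 4 * sqrt(51) / 17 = 3.20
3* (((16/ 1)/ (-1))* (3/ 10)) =-72/ 5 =-14.40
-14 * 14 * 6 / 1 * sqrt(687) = -1176 * sqrt(687) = -30823.77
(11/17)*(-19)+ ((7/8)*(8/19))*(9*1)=-2900/323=-8.98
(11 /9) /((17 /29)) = 2.08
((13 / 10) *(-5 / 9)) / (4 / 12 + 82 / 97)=-1261 / 2058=-0.61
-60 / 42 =-10 / 7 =-1.43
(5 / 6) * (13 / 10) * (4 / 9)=13 / 27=0.48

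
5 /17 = 0.29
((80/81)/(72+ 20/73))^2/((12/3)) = 532900/11414571921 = 0.00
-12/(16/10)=-15/2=-7.50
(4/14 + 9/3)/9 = 0.37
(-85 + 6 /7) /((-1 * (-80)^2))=589 /44800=0.01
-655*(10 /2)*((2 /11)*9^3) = -4774950 /11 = -434086.36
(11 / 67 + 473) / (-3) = -31702 / 201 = -157.72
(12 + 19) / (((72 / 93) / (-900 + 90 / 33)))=-35928.30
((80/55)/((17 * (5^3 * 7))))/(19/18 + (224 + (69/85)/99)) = 288/662869025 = 0.00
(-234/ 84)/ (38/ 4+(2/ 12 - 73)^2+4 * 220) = -702/ 1560937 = -0.00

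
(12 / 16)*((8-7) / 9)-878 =-10535 / 12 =-877.92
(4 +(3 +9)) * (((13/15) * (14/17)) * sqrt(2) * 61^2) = 10835552 * sqrt(2)/255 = 60093.27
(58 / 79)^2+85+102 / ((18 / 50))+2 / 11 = 76007813 / 205953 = 369.05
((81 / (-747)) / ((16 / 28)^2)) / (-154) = 63 / 29216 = 0.00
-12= -12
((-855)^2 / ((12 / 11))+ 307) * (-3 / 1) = -8044959 / 4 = -2011239.75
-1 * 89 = -89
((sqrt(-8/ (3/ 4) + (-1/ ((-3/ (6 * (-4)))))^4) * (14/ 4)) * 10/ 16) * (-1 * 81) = -945 * sqrt(2298)/ 4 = -11325.22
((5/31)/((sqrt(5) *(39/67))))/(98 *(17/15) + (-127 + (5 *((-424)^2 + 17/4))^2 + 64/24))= 5360 *sqrt(5)/78152028784087973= 0.00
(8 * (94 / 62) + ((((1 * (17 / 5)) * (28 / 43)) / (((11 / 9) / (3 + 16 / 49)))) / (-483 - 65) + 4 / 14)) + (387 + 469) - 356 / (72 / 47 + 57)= 23827213735093 / 27631470405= 862.32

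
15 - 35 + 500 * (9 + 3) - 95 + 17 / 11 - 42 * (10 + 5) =57822 / 11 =5256.55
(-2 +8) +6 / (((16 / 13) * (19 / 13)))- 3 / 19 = 1395 / 152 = 9.18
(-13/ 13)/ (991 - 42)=-1/ 949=-0.00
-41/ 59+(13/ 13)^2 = 18/ 59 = 0.31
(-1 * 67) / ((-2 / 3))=201 / 2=100.50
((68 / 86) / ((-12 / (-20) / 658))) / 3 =111860 / 387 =289.04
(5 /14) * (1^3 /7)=5 /98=0.05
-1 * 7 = -7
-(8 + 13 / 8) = -77 / 8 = -9.62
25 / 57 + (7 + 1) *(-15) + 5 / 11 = -74680 / 627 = -119.11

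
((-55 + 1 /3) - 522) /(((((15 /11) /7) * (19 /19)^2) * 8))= -13321 /36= -370.03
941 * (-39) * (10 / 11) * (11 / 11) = -366990 / 11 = -33362.73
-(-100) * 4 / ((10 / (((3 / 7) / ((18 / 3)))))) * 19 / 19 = 20 / 7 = 2.86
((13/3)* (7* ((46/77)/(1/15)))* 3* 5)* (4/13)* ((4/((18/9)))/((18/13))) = 1812.12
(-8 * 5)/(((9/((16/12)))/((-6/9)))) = 320/81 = 3.95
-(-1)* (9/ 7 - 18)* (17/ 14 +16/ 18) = -35.15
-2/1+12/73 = -1.84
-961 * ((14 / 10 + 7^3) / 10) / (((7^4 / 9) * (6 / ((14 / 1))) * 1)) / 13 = -354609 / 15925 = -22.27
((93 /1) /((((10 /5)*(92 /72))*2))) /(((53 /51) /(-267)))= -11397429 /2438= -4674.91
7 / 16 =0.44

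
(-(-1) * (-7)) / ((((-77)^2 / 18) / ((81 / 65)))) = -1458 / 55055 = -0.03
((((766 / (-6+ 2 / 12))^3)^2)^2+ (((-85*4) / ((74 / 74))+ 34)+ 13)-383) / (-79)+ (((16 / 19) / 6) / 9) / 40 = -45569850657633638035740864885511366540321057033 / 136949669530011474609375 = -332748890990550022046459.10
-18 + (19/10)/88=-15821/880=-17.98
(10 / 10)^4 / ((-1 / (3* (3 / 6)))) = -3 / 2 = -1.50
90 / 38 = 45 / 19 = 2.37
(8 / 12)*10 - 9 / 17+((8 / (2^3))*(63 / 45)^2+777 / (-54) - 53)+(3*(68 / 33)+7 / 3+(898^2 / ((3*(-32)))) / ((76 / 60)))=-42736546291 / 6395400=-6682.39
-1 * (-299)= 299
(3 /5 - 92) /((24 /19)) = -72.36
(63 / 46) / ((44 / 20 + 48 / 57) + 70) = 665 / 35466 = 0.02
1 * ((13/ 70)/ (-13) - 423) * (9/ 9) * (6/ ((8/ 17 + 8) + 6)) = -503387/ 2870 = -175.40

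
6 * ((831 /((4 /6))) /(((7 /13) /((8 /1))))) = 777816 /7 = 111116.57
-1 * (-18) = 18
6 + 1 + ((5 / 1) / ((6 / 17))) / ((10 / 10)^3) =127 / 6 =21.17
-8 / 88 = -1 / 11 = -0.09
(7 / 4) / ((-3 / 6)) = -7 / 2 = -3.50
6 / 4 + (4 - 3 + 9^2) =83.50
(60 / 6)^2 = 100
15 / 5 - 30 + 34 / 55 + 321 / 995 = -285218 / 10945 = -26.06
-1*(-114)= 114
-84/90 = -14/15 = -0.93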